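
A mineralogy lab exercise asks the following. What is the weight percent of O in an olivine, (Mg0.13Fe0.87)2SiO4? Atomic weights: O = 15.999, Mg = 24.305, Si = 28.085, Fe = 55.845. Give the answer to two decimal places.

Molar mass of (Mg0.13Fe0.87)2SiO4: 0.26·24.305 + 1.74·55.845 + 1·28.085 + 4·15.999 = 195.571 g/mol.
Mass of O per formula unit: 4 × 15.999 = 63.996 g.
Weight fraction O = 63.996 / 195.571 = 0.3272.

32.72 mass %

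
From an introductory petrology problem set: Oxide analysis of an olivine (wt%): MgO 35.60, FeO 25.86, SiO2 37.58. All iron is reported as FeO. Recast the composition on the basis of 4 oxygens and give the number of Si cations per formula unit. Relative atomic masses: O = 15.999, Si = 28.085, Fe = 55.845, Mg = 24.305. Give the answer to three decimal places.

1.003 Si apfu

MgO: 35.60/40.304 = 0.88329 mol → 0.88329 mol Mg, 0.88329 mol O.
FeO: 25.86/71.844 = 0.35995 mol → 0.35995 mol Fe, 0.35995 mol O.
SiO2: 37.58/60.083 = 0.62547 mol → 0.62547 mol Si, 1.25094 mol O.
Total oxygen = 2.49418 mol. Normalization factor = 4/2.49418 = 1.60373.
Si per 4 O = 0.62547 × 1.60373 = 1.003.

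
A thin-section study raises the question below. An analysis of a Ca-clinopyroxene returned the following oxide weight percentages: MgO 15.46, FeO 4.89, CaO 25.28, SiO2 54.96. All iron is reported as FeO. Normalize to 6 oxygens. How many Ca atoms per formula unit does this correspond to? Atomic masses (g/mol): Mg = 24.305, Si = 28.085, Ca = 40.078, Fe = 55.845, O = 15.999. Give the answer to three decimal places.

MgO (M=40.304): mol = 0.38358; Mg = 0.38358, O = 0.38358.
FeO (M=71.844): mol = 0.06806; Fe = 0.06806, O = 0.06806.
CaO (M=56.077): mol = 0.45081; Ca = 0.45081, O = 0.45081.
SiO2 (M=60.083): mol = 0.91473; Si = 0.91473, O = 1.82946.
ΣO = 2.73191; factor = 6/ΣO = 2.19627.
Ca apfu = 0.45081 × 2.19627 = 0.990.

0.990 Ca apfu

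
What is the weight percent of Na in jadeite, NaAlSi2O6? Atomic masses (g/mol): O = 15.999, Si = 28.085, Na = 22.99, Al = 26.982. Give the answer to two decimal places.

Formula mass = 1*22.99 + 1*26.982 + 2*28.085 + 6*15.999 = 202.136 g/mol, of which 22.990 g is Na.
So Na makes up 22.990/202.136 = 0.1137 of the mass, i.e. 11.37%.

11.37 mass %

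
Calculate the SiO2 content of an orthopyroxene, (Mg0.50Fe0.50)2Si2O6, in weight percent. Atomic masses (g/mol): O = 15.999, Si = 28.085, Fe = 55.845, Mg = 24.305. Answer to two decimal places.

51.73 wt%

Molar mass of (Mg0.50Fe0.50)2Si2O6 = 1×24.305 + 1×55.845 + 2×28.085 + 6×15.999 = 232.314 g/mol.
Each formula unit contains 2 Si, equivalent to 2/1 = 2.0000 mol SiO2.
M(SiO2) = 1×28.085 + 2×15.999 = 60.083 g/mol.
Mass of SiO2 per formula unit = 2.0000 × 60.083 = 120.166 g.
SiO2 wt% = 120.166 / 232.314 × 100 = 51.73%.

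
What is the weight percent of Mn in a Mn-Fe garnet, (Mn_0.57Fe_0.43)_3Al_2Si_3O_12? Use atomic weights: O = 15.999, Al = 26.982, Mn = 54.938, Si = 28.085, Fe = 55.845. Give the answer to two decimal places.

Formula mass = 1.71·54.938 + 1.29·55.845 + 2·26.982 + 3·28.085 + 12·15.999 = 496.191 g/mol, of which 93.944 g is Mn.
So Mn makes up 93.944/496.191 = 0.1893 of the mass, i.e. 18.93%.

18.93 mass %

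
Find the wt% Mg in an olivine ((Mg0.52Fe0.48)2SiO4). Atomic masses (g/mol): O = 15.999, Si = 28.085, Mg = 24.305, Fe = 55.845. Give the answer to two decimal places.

M((Mg0.52Fe0.48)2SiO4) = 170.969 g/mol.
Mg contributes 1.04 × 24.305 = 25.277 g per mole.
25.277/170.969 = 0.1478 → 14.78%.

14.78 weight percent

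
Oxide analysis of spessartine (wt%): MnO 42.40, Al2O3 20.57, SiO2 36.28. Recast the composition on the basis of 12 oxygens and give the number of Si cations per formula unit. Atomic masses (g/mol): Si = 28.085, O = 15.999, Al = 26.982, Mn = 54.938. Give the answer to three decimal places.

42.40 wt% MnO ÷ 70.937 g/mol = 0.59771 mol, giving 0.59771 Mn and 0.59771 O.
20.57 wt% Al2O3 ÷ 101.961 g/mol = 0.20174 mol, giving 0.40348 Al and 0.60522 O.
36.28 wt% SiO2 ÷ 60.083 g/mol = 0.60383 mol, giving 0.60383 Si and 1.20766 O.
Oxygen sums to 2.41059; scaling by 12/2.41059 = 4.97803 puts the formula on 12 O.
Si: 0.60383 × 4.97803 = 3.006 atoms per formula unit.

3.006 Si apfu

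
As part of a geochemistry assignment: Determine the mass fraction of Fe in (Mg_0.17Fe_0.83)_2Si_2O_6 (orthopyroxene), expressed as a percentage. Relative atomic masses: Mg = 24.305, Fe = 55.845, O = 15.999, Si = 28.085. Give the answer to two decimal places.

M((Mg_0.17Fe_0.83)_2Si_2O_6) = 253.130 g/mol.
Fe contributes 1.66 × 55.845 = 92.703 g per mole.
92.703/253.130 = 0.3662 → 36.62%.

36.62 wt%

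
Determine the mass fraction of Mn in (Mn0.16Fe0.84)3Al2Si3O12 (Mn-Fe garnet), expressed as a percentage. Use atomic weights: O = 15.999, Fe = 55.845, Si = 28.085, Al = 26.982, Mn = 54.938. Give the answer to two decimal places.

M((Mn0.16Fe0.84)3Al2Si3O12) = 497.307 g/mol.
Mn contributes 0.48 × 54.938 = 26.370 g per mole.
26.370/497.307 = 0.0530 → 5.30%.

5.30 wt%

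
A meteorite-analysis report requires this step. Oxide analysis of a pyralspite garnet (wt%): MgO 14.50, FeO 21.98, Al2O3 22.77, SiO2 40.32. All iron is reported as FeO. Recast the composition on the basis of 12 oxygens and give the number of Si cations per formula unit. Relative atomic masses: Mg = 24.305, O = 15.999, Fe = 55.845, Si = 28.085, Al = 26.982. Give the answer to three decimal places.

MgO: 14.50/40.304 = 0.35977 mol → 0.35977 mol Mg, 0.35977 mol O.
FeO: 21.98/71.844 = 0.30594 mol → 0.30594 mol Fe, 0.30594 mol O.
Al2O3: 22.77/101.961 = 0.22332 mol → 0.44664 mol Al, 0.66996 mol O.
SiO2: 40.32/60.083 = 0.67107 mol → 0.67107 mol Si, 1.34214 mol O.
Total oxygen = 2.67781 mol. Normalization factor = 12/2.67781 = 4.48127.
Si per 12 O = 0.67107 × 4.48127 = 3.007.

3.007 Si apfu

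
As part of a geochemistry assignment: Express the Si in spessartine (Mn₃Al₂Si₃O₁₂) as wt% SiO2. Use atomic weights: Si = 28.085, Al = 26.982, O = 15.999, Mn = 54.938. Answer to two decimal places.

Molar mass of Mn₃Al₂Si₃O₁₂ = 3·54.938 + 2·26.982 + 3·28.085 + 12·15.999 = 495.021 g/mol.
Each formula unit contains 3 Si, equivalent to 3/1 = 3.0000 mol SiO2.
M(SiO2) = 1×28.085 + 2×15.999 = 60.083 g/mol.
Mass of SiO2 per formula unit = 3.0000 × 60.083 = 180.249 g.
SiO2 wt% = 180.249 / 495.021 × 100 = 36.41%.

36.41 wt%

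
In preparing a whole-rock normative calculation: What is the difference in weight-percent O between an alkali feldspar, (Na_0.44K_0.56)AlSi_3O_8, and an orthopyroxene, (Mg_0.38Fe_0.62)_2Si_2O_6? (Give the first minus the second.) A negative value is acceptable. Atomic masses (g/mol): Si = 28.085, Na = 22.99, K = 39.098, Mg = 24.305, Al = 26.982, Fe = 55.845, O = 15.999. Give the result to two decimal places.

7.17 percentage points

M((Na_0.44K_0.56)AlSi_3O_8) = 271.239 g/mol, so wt% O = 127.992/271.239 × 100 = 47.19%.
M((Mg_0.38Fe_0.62)_2Si_2O_6) = 239.884 g/mol, so wt% O = 95.994/239.884 × 100 = 40.02%.
47.19 − 40.02 = 7.17 pp.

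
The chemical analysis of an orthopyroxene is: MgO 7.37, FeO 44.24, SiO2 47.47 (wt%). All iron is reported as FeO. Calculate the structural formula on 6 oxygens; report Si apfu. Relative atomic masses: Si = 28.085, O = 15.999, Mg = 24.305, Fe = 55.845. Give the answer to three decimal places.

1.993 Si apfu

MgO (M=40.304): mol = 0.18286; Mg = 0.18286, O = 0.18286.
FeO (M=71.844): mol = 0.61578; Fe = 0.61578, O = 0.61578.
SiO2 (M=60.083): mol = 0.79007; Si = 0.79007, O = 1.58014.
ΣO = 2.37878; factor = 6/ΣO = 2.52230.
Si apfu = 0.79007 × 2.52230 = 1.993.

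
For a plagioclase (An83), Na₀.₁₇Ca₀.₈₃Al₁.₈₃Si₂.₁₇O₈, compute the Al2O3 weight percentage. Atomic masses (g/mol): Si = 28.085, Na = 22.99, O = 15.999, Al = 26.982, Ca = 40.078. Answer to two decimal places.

Formula mass = 275.487 g/mol.
1.83 Al → 0.9150 mol Al2O3 per formula unit; M(Al2O3) = 101.961, so Al2O3 mass = 93.294 g.
93.294/275.487 × 100 = 33.87 wt%.

33.87 wt%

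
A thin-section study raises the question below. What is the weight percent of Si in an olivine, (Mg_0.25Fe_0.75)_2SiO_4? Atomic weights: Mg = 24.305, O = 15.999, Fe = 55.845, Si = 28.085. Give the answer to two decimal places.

14.94 wt%

Formula mass = 0.50×24.305 + 1.50×55.845 + 1×28.085 + 4×15.999 = 188.001 g/mol, of which 28.085 g is Si.
So Si makes up 28.085/188.001 = 0.1494 of the mass, i.e. 14.94%.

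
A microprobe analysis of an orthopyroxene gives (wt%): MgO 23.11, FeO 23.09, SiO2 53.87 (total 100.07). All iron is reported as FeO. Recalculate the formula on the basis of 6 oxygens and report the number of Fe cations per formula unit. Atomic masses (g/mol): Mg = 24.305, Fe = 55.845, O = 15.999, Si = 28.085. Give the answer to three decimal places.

MgO (M=40.304): mol = 0.57339; Mg = 0.57339, O = 0.57339.
FeO (M=71.844): mol = 0.32139; Fe = 0.32139, O = 0.32139.
SiO2 (M=60.083): mol = 0.89659; Si = 0.89659, O = 1.79318.
ΣO = 2.68796; factor = 6/ΣO = 2.23218.
Fe apfu = 0.32139 × 2.23218 = 0.717.

0.717 Fe apfu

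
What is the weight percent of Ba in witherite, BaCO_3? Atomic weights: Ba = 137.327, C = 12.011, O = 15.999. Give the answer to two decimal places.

69.59 weight percent

M(BaCO_3) = 197.335 g/mol.
Ba contributes 1 × 137.327 = 137.327 g per mole.
137.327/197.335 = 0.6959 → 69.59%.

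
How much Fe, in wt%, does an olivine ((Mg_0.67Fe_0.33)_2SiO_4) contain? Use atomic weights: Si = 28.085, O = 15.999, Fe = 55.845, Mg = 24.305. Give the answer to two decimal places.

M((Mg_0.67Fe_0.33)_2SiO_4) = 161.507 g/mol.
Fe contributes 0.66 × 55.845 = 36.858 g per mole.
36.858/161.507 = 0.2282 → 22.82%.

22.82 wt%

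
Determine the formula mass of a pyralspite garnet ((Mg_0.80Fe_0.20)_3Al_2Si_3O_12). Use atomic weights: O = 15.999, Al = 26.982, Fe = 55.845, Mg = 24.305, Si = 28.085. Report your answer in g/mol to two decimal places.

M = 2.40(24.305) + 0.60(55.845) + 2(26.982) + 3(28.085) + 12(15.999)

422.05 g/mol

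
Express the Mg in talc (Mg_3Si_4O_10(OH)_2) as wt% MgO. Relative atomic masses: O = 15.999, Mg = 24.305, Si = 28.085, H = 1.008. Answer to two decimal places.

31.88 wt%

M(Mg_3Si_4O_10(OH)_2) = 379.259 g/mol; M(MgO) = 40.304 g/mol.
Moles MgO per formula unit = 3 Mg ÷ 1 = 3.0000.
MgO fraction = (3.0000 × 40.304) / 379.259 = 120.912/379.259 = 0.3188.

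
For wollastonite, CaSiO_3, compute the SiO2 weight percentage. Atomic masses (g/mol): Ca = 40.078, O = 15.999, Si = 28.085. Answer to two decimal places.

51.72 wt%

M(CaSiO_3) = 116.160 g/mol; M(SiO2) = 60.083 g/mol.
Moles SiO2 per formula unit = 1 Si ÷ 1 = 1.0000.
SiO2 fraction = (1.0000 × 60.083) / 116.160 = 60.083/116.160 = 0.5172.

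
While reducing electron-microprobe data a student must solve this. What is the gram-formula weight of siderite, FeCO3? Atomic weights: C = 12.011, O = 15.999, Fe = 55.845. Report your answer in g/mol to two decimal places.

115.85 g/mol

M = 1*55.845 + 1*12.011 + 3*15.999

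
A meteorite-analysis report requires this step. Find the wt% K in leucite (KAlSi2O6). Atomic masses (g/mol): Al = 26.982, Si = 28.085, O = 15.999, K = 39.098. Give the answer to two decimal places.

17.91 wt%

M(KAlSi2O6) = 218.244 g/mol.
K contributes 1 × 39.098 = 39.098 g per mole.
39.098/218.244 = 0.1791 → 17.91%.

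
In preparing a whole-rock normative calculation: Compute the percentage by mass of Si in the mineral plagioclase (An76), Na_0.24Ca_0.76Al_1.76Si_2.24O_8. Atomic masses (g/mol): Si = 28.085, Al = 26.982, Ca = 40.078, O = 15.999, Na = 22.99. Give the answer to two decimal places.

Formula mass = 0.24*22.99 + 0.76*40.078 + 1.76*26.982 + 2.24*28.085 + 8*15.999 = 274.368 g/mol, of which 62.910 g is Si.
So Si makes up 62.910/274.368 = 0.2293 of the mass, i.e. 22.93%.

22.93 weight percent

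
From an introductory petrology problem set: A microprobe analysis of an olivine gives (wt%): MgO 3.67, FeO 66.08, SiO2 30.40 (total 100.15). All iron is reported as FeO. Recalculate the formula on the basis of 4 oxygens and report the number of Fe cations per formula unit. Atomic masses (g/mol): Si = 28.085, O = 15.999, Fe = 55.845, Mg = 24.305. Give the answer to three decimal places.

MgO (M=40.304): mol = 0.09106; Mg = 0.09106, O = 0.09106.
FeO (M=71.844): mol = 0.91977; Fe = 0.91977, O = 0.91977.
SiO2 (M=60.083): mol = 0.50597; Si = 0.50597, O = 1.01194.
ΣO = 2.02277; factor = 4/ΣO = 1.97749.
Fe apfu = 0.91977 × 1.97749 = 1.819.

1.819 Fe apfu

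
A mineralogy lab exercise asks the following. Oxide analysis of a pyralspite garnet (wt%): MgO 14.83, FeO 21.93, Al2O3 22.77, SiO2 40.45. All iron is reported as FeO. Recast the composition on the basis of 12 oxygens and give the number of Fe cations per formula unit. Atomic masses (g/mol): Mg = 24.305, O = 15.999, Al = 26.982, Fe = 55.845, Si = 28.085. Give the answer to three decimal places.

MgO: 14.83/40.304 = 0.36795 mol → 0.36795 mol Mg, 0.36795 mol O.
FeO: 21.93/71.844 = 0.30524 mol → 0.30524 mol Fe, 0.30524 mol O.
Al2O3: 22.77/101.961 = 0.22332 mol → 0.44664 mol Al, 0.66996 mol O.
SiO2: 40.45/60.083 = 0.67324 mol → 0.67324 mol Si, 1.34648 mol O.
Total oxygen = 2.68963 mol. Normalization factor = 12/2.68963 = 4.46158.
Fe per 12 O = 0.30524 × 4.46158 = 1.362.

1.362 Fe apfu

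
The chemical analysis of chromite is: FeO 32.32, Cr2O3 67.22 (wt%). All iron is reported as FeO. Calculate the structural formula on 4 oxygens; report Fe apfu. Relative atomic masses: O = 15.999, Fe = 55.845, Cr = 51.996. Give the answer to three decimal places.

1.013 Fe apfu

FeO: 32.32/71.844 = 0.44986 mol → 0.44986 mol Fe, 0.44986 mol O.
Cr2O3: 67.22/151.989 = 0.44227 mol → 0.88454 mol Cr, 1.32681 mol O.
Total oxygen = 1.77667 mol. Normalization factor = 4/1.77667 = 2.25140.
Fe per 4 O = 0.44986 × 2.25140 = 1.013.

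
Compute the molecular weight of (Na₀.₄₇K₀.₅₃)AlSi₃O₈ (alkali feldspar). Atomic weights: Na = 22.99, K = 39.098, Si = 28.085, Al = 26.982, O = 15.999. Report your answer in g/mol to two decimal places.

270.76 g/mol

Na: 0.47 × 22.99 = 10.8053
K: 0.53 × 39.098 = 20.7219
Al: 1 × 26.982 = 26.9820
Si: 3 × 28.085 = 84.2550
O: 8 × 15.999 = 127.9920
Summing the contributions gives the formula mass.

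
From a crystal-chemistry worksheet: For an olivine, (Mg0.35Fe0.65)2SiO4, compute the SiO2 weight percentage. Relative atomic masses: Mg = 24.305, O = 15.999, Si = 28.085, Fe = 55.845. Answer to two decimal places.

33.07 wt%

Formula mass = 181.693 g/mol.
1 Si → 1.0000 mol SiO2 per formula unit; M(SiO2) = 60.083, so SiO2 mass = 60.083 g.
60.083/181.693 × 100 = 33.07 wt%.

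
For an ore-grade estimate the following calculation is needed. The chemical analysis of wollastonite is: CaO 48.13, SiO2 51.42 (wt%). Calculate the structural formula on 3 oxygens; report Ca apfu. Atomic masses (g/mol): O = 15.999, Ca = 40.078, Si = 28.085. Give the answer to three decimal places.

1.002 Ca apfu

48.13 wt% CaO ÷ 56.077 g/mol = 0.85828 mol, giving 0.85828 Ca and 0.85828 O.
51.42 wt% SiO2 ÷ 60.083 g/mol = 0.85582 mol, giving 0.85582 Si and 1.71164 O.
Oxygen sums to 2.56992; scaling by 3/2.56992 = 1.16735 puts the formula on 3 O.
Ca: 0.85828 × 1.16735 = 1.002 atoms per formula unit.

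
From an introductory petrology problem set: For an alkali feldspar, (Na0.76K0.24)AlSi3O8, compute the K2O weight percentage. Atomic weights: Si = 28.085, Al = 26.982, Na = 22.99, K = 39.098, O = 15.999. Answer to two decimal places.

4.25 wt%

M((Na0.76K0.24)AlSi3O8) = 266.085 g/mol; M(K2O) = 94.195 g/mol.
Moles K2O per formula unit = 0.24 K ÷ 2 = 0.1200.
K2O fraction = (0.1200 × 94.195) / 266.085 = 11.303/266.085 = 0.0425.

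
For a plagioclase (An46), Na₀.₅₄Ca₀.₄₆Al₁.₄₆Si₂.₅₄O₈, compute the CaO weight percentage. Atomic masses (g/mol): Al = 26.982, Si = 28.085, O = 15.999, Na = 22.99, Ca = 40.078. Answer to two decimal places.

Molar mass of Na₀.₅₄Ca₀.₄₆Al₁.₄₆Si₂.₅₄O₈ = 0.54·22.99 + 0.46·40.078 + 1.46·26.982 + 2.54·28.085 + 8·15.999 = 269.572 g/mol.
Each formula unit contains 0.46 Ca, equivalent to 0.46/1 = 0.4600 mol CaO.
M(CaO) = 1×40.078 + 1×15.999 = 56.077 g/mol.
Mass of CaO per formula unit = 0.4600 × 56.077 = 25.795 g.
CaO wt% = 25.795 / 269.572 × 100 = 9.57%.

9.57 wt%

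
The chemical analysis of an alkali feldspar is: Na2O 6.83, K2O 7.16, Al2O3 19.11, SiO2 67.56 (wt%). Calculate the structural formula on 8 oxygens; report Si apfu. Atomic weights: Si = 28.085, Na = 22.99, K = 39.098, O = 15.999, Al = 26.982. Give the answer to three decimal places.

Na2O (M=61.979): mol = 0.11020; Na = 0.22040, O = 0.11020.
K2O (M=94.195): mol = 0.07601; K = 0.15202, O = 0.07601.
Al2O3 (M=101.961): mol = 0.18742; Al = 0.37484, O = 0.56226.
SiO2 (M=60.083): mol = 1.12444; Si = 1.12444, O = 2.24888.
ΣO = 2.99735; factor = 8/ΣO = 2.66902.
Si apfu = 1.12444 × 2.66902 = 3.001.

3.001 Si apfu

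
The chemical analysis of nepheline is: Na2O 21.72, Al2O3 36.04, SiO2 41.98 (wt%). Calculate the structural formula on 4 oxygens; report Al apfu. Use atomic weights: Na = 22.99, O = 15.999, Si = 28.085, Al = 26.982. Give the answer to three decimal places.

21.72 wt% Na2O ÷ 61.979 g/mol = 0.35044 mol, giving 0.70088 Na and 0.35044 O.
36.04 wt% Al2O3 ÷ 101.961 g/mol = 0.35347 mol, giving 0.70694 Al and 1.06041 O.
41.98 wt% SiO2 ÷ 60.083 g/mol = 0.69870 mol, giving 0.69870 Si and 1.39740 O.
Oxygen sums to 2.80825; scaling by 4/2.80825 = 1.42437 puts the formula on 4 O.
Al: 0.70694 × 1.42437 = 1.007 atoms per formula unit.

1.007 Al apfu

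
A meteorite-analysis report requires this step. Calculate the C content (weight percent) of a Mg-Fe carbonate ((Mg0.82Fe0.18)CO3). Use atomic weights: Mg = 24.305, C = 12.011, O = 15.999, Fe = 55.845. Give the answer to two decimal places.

M((Mg0.82Fe0.18)CO3) = 89.990 g/mol.
C contributes 1 × 12.011 = 12.011 g per mole.
12.011/89.990 = 0.1335 → 13.35%.

13.35 weight percent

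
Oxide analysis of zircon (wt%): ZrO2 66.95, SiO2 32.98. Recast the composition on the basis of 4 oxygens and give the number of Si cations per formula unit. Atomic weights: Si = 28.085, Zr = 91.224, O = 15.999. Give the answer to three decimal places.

ZrO2 (M=123.222): mol = 0.54333; Zr = 0.54333, O = 1.08666.
SiO2 (M=60.083): mol = 0.54891; Si = 0.54891, O = 1.09782.
ΣO = 2.18448; factor = 4/ΣO = 1.83110.
Si apfu = 0.54891 × 1.83110 = 1.005.

1.005 Si apfu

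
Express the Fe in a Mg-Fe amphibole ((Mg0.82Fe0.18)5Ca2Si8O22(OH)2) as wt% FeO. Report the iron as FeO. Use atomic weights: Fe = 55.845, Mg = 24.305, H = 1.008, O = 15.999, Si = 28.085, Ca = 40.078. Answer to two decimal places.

Formula mass = 840.739 g/mol.
0.90 Fe → 0.9000 mol FeO per formula unit; M(FeO) = 71.844, so FeO mass = 64.660 g.
64.660/840.739 × 100 = 7.69 wt%.

7.69 wt%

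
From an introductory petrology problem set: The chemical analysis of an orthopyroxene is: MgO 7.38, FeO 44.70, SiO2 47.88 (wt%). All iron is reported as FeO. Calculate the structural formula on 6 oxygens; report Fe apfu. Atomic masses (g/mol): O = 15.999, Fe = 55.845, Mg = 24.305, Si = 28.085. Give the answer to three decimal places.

1.556 Fe apfu

MgO (M=40.304): mol = 0.18311; Mg = 0.18311, O = 0.18311.
FeO (M=71.844): mol = 0.62218; Fe = 0.62218, O = 0.62218.
SiO2 (M=60.083): mol = 0.79690; Si = 0.79690, O = 1.59380.
ΣO = 2.39909; factor = 6/ΣO = 2.50095.
Fe apfu = 0.62218 × 2.50095 = 1.556.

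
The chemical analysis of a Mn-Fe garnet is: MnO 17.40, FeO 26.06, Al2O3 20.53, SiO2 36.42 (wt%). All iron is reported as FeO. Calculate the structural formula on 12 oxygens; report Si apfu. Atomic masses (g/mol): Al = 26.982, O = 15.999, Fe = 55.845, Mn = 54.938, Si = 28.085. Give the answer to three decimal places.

3.000 Si apfu

17.40 wt% MnO ÷ 70.937 g/mol = 0.24529 mol, giving 0.24529 Mn and 0.24529 O.
26.06 wt% FeO ÷ 71.844 g/mol = 0.36273 mol, giving 0.36273 Fe and 0.36273 O.
20.53 wt% Al2O3 ÷ 101.961 g/mol = 0.20135 mol, giving 0.40270 Al and 0.60405 O.
36.42 wt% SiO2 ÷ 60.083 g/mol = 0.60616 mol, giving 0.60616 Si and 1.21232 O.
Oxygen sums to 2.42439; scaling by 12/2.42439 = 4.94970 puts the formula on 12 O.
Si: 0.60616 × 4.94970 = 3.000 atoms per formula unit.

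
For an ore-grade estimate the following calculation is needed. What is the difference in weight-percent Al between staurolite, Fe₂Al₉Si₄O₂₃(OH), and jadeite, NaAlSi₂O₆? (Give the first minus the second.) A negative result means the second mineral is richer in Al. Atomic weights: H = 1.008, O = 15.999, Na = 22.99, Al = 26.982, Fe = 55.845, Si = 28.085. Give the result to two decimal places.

15.16 percentage points

First mineral: 242.838 g Al in 851.852 g formula = 28.51 wt% Al.
Second mineral: 26.982 g Al in 202.136 g formula = 13.35 wt% Al.
28.51% − 13.35% gives a difference of 15.16 percentage points.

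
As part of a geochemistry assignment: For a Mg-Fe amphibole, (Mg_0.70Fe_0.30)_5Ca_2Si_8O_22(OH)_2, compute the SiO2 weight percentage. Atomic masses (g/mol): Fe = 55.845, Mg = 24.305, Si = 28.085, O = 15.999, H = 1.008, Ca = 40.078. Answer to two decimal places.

55.91 wt%

Formula mass = 859.663 g/mol.
8 Si → 8.0000 mol SiO2 per formula unit; M(SiO2) = 60.083, so SiO2 mass = 480.664 g.
480.664/859.663 × 100 = 55.91 wt%.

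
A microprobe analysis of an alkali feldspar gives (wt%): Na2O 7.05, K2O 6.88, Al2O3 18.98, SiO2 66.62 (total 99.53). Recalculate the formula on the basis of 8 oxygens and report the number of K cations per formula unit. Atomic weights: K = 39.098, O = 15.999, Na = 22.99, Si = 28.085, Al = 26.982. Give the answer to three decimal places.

Na2O (M=61.979): mol = 0.11375; Na = 0.22750, O = 0.11375.
K2O (M=94.195): mol = 0.07304; K = 0.14608, O = 0.07304.
Al2O3 (M=101.961): mol = 0.18615; Al = 0.37230, O = 0.55845.
SiO2 (M=60.083): mol = 1.10880; Si = 1.10880, O = 2.21760.
ΣO = 2.96284; factor = 8/ΣO = 2.70011.
K apfu = 0.14608 × 2.70011 = 0.394.

0.394 K apfu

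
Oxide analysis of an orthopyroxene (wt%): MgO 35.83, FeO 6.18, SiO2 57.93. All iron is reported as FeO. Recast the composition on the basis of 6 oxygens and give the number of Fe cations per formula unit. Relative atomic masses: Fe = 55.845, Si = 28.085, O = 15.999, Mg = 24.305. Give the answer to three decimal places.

MgO: 35.83/40.304 = 0.88899 mol → 0.88899 mol Mg, 0.88899 mol O.
FeO: 6.18/71.844 = 0.08602 mol → 0.08602 mol Fe, 0.08602 mol O.
SiO2: 57.93/60.083 = 0.96417 mol → 0.96417 mol Si, 1.92834 mol O.
Total oxygen = 2.90335 mol. Normalization factor = 6/2.90335 = 2.06658.
Fe per 6 O = 0.08602 × 2.06658 = 0.178.

0.178 Fe apfu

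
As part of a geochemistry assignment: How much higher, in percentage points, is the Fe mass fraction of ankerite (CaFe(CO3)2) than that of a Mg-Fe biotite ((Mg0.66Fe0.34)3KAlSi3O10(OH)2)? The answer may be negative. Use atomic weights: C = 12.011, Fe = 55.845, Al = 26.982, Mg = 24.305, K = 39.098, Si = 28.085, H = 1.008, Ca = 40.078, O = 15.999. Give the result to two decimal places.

13.19 percentage points

First mineral: 55.845 g Fe in 215.939 g formula = 25.86 wt% Fe.
Second mineral: 56.962 g Fe in 449.425 g formula = 12.67 wt% Fe.
25.86% − 12.67% gives a difference of 13.19 percentage points.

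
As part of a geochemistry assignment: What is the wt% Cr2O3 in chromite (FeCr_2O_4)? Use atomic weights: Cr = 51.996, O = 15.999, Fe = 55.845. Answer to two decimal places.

Formula mass = 223.833 g/mol.
2 Cr → 1.0000 mol Cr2O3 per formula unit; M(Cr2O3) = 151.989, so Cr2O3 mass = 151.989 g.
151.989/223.833 × 100 = 67.90 wt%.

67.90 wt%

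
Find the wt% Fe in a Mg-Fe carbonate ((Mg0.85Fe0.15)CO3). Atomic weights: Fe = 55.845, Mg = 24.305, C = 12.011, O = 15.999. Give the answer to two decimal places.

M((Mg0.85Fe0.15)CO3) = 89.044 g/mol.
Fe contributes 0.15 × 55.845 = 8.377 g per mole.
8.377/89.044 = 0.0941 → 9.41%.

9.41 weight percent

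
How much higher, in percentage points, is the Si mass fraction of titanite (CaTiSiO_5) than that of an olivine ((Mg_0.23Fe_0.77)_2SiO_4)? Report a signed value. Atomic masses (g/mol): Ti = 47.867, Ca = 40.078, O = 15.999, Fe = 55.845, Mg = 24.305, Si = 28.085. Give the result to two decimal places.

M(CaTiSiO_5) = 196.025 g/mol, so wt% Si = 28.085/196.025 × 100 = 14.33%.
M((Mg_0.23Fe_0.77)_2SiO_4) = 189.263 g/mol, so wt% Si = 28.085/189.263 × 100 = 14.84%.
14.33 − 14.84 = -0.51 pp.

-0.51 percentage points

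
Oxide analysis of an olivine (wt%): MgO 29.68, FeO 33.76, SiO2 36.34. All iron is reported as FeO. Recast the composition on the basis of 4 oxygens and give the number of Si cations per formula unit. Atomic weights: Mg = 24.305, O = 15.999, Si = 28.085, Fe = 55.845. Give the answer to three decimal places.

1.001 Si apfu

MgO: 29.68/40.304 = 0.73640 mol → 0.73640 mol Mg, 0.73640 mol O.
FeO: 33.76/71.844 = 0.46991 mol → 0.46991 mol Fe, 0.46991 mol O.
SiO2: 36.34/60.083 = 0.60483 mol → 0.60483 mol Si, 1.20966 mol O.
Total oxygen = 2.41597 mol. Normalization factor = 4/2.41597 = 1.65565.
Si per 4 O = 0.60483 × 1.65565 = 1.001.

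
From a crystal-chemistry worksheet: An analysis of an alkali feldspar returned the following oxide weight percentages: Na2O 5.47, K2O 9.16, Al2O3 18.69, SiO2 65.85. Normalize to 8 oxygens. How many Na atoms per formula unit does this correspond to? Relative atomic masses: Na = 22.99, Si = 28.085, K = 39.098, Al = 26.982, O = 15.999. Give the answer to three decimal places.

Na2O: 5.47/61.979 = 0.08826 mol → 0.17652 mol Na, 0.08826 mol O.
K2O: 9.16/94.195 = 0.09725 mol → 0.19450 mol K, 0.09725 mol O.
Al2O3: 18.69/101.961 = 0.18331 mol → 0.36662 mol Al, 0.54993 mol O.
SiO2: 65.85/60.083 = 1.09598 mol → 1.09598 mol Si, 2.19196 mol O.
Total oxygen = 2.92740 mol. Normalization factor = 8/2.92740 = 2.73280.
Na per 8 O = 0.17652 × 2.73280 = 0.482.

0.482 Na apfu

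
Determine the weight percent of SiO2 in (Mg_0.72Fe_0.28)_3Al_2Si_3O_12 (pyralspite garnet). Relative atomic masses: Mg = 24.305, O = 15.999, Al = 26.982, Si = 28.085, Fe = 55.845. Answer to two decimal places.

41.96 wt%

Molar mass of (Mg_0.72Fe_0.28)_3Al_2Si_3O_12 = 2.16×24.305 + 0.84×55.845 + 2×26.982 + 3×28.085 + 12×15.999 = 429.616 g/mol.
Each formula unit contains 3 Si, equivalent to 3/1 = 3.0000 mol SiO2.
M(SiO2) = 1×28.085 + 2×15.999 = 60.083 g/mol.
Mass of SiO2 per formula unit = 3.0000 × 60.083 = 180.249 g.
SiO2 wt% = 180.249 / 429.616 × 100 = 41.96%.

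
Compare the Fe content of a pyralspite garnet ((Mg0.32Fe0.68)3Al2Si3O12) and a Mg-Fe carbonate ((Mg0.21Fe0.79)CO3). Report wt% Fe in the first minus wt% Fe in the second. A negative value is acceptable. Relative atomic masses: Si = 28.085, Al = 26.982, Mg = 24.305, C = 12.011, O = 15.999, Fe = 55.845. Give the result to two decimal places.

First mineral: 113.924 g Fe in 467.464 g formula = 24.37 wt% Fe.
Second mineral: 44.118 g Fe in 109.230 g formula = 40.39 wt% Fe.
24.37% − 40.39% gives a difference of -16.02 percentage points.

-16.02 percentage points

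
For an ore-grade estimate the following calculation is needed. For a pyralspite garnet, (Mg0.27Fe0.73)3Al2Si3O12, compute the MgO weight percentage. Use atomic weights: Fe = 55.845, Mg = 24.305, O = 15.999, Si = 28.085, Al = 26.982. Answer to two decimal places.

6.91 wt%

M((Mg0.27Fe0.73)3Al2Si3O12) = 472.195 g/mol; M(MgO) = 40.304 g/mol.
Moles MgO per formula unit = 0.81 Mg ÷ 1 = 0.8100.
MgO fraction = (0.8100 × 40.304) / 472.195 = 32.646/472.195 = 0.0691.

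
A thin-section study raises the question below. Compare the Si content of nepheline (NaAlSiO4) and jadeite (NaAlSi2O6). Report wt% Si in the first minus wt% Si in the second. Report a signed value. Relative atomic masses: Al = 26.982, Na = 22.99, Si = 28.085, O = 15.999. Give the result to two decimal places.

M(NaAlSiO4) = 142.053 g/mol, so wt% Si = 28.085/142.053 × 100 = 19.77%.
M(NaAlSi2O6) = 202.136 g/mol, so wt% Si = 56.170/202.136 × 100 = 27.79%.
19.77 − 27.79 = -8.02 pp.

-8.02 percentage points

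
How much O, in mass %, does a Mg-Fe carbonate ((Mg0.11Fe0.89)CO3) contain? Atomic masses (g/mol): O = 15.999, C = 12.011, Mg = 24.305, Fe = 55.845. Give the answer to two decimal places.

42.71 mass %

Formula mass = 0.11*24.305 + 0.89*55.845 + 1*12.011 + 3*15.999 = 112.384 g/mol, of which 47.997 g is O.
So O makes up 47.997/112.384 = 0.4271 of the mass, i.e. 42.71%.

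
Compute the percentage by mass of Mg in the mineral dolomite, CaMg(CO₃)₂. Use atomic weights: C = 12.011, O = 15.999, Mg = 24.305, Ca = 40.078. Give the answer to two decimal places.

M(CaMg(CO₃)₂) = 184.399 g/mol.
Mg contributes 1 × 24.305 = 24.305 g per mole.
24.305/184.399 = 0.1318 → 13.18%.

13.18 wt%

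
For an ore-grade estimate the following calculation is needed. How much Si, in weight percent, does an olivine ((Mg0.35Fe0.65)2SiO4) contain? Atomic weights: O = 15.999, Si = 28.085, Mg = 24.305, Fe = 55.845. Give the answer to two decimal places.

15.46 weight percent

M((Mg0.35Fe0.65)2SiO4) = 181.693 g/mol.
Si contributes 1 × 28.085 = 28.085 g per mole.
28.085/181.693 = 0.1546 → 15.46%.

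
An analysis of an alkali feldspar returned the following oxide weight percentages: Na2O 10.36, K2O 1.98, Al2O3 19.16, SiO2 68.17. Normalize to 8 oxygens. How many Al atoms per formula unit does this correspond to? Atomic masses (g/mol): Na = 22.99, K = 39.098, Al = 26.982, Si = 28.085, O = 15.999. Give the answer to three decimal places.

10.36 wt% Na2O ÷ 61.979 g/mol = 0.16715 mol, giving 0.33430 Na and 0.16715 O.
1.98 wt% K2O ÷ 94.195 g/mol = 0.02102 mol, giving 0.04204 K and 0.02102 O.
19.16 wt% Al2O3 ÷ 101.961 g/mol = 0.18791 mol, giving 0.37582 Al and 0.56373 O.
68.17 wt% SiO2 ÷ 60.083 g/mol = 1.13460 mol, giving 1.13460 Si and 2.26920 O.
Oxygen sums to 3.02110; scaling by 8/3.02110 = 2.64804 puts the formula on 8 O.
Al: 0.37582 × 2.64804 = 0.995 atoms per formula unit.

0.995 Al apfu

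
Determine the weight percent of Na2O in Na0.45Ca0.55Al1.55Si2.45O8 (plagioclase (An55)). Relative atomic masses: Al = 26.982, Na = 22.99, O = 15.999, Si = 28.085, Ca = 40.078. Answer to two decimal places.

5.15 wt%

Formula mass = 271.011 g/mol.
0.45 Na → 0.2250 mol Na2O per formula unit; M(Na2O) = 61.979, so Na2O mass = 13.945 g.
13.945/271.011 × 100 = 5.15 wt%.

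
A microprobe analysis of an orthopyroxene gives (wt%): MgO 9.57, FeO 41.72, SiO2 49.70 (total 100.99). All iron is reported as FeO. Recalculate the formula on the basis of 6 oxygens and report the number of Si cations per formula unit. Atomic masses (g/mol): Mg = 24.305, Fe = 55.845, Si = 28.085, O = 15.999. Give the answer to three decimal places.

MgO (M=40.304): mol = 0.23745; Mg = 0.23745, O = 0.23745.
FeO (M=71.844): mol = 0.58070; Fe = 0.58070, O = 0.58070.
SiO2 (M=60.083): mol = 0.82719; Si = 0.82719, O = 1.65438.
ΣO = 2.47253; factor = 6/ΣO = 2.42666.
Si apfu = 0.82719 × 2.42666 = 2.007.

2.007 Si apfu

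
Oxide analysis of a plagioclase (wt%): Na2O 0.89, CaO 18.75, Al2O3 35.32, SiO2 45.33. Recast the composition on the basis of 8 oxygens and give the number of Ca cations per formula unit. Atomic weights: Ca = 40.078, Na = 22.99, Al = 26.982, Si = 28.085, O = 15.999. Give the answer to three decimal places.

0.923 Ca apfu

Na2O: 0.89/61.979 = 0.01436 mol → 0.02872 mol Na, 0.01436 mol O.
CaO: 18.75/56.077 = 0.33436 mol → 0.33436 mol Ca, 0.33436 mol O.
Al2O3: 35.32/101.961 = 0.34641 mol → 0.69282 mol Al, 1.03923 mol O.
SiO2: 45.33/60.083 = 0.75446 mol → 0.75446 mol Si, 1.50892 mol O.
Total oxygen = 2.89687 mol. Normalization factor = 8/2.89687 = 2.76160.
Ca per 8 O = 0.33436 × 2.76160 = 0.923.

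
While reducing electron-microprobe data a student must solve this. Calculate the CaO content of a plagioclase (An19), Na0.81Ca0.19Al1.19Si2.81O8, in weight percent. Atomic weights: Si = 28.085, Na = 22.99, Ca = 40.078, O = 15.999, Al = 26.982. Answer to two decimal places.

Formula mass = 265.256 g/mol.
0.19 Ca → 0.1900 mol CaO per formula unit; M(CaO) = 56.077, so CaO mass = 10.655 g.
10.655/265.256 × 100 = 4.02 wt%.

4.02 wt%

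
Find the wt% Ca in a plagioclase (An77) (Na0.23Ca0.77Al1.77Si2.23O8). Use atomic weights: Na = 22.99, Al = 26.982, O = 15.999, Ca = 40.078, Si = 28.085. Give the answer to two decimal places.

Molar mass of Na0.23Ca0.77Al1.77Si2.23O8: 0.23×22.99 + 0.77×40.078 + 1.77×26.982 + 2.23×28.085 + 8×15.999 = 274.527 g/mol.
Mass of Ca per formula unit: 0.77 × 40.078 = 30.860 g.
Weight fraction Ca = 30.860 / 274.527 = 0.1124.

11.24 mass %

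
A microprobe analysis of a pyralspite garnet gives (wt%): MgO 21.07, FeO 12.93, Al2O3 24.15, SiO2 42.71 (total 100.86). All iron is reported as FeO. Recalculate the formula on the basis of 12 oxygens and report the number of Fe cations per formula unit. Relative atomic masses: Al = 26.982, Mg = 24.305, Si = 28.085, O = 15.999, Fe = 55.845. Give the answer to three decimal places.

0.762 Fe apfu

MgO (M=40.304): mol = 0.52278; Mg = 0.52278, O = 0.52278.
FeO (M=71.844): mol = 0.17997; Fe = 0.17997, O = 0.17997.
Al2O3 (M=101.961): mol = 0.23686; Al = 0.47372, O = 0.71058.
SiO2 (M=60.083): mol = 0.71085; Si = 0.71085, O = 1.42170.
ΣO = 2.83503; factor = 12/ΣO = 4.23276.
Fe apfu = 0.17997 × 4.23276 = 0.762.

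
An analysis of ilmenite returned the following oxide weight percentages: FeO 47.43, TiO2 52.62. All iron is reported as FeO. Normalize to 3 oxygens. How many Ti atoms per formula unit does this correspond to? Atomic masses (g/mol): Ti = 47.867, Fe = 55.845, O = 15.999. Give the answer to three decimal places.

47.43 wt% FeO ÷ 71.844 g/mol = 0.66018 mol, giving 0.66018 Fe and 0.66018 O.
52.62 wt% TiO2 ÷ 79.865 g/mol = 0.65886 mol, giving 0.65886 Ti and 1.31772 O.
Oxygen sums to 1.97790; scaling by 3/1.97790 = 1.51676 puts the formula on 3 O.
Ti: 0.65886 × 1.51676 = 0.999 atoms per formula unit.

0.999 Ti apfu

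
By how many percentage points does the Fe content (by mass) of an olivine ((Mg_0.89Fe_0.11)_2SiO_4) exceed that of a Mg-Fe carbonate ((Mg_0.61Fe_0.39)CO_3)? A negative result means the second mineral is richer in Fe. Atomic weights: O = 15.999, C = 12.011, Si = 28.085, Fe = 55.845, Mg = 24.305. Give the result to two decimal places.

-14.22 percentage points

First mineral: 12.286 g Fe in 147.630 g formula = 8.32 wt% Fe.
Second mineral: 21.780 g Fe in 96.614 g formula = 22.54 wt% Fe.
8.32% − 22.54% gives a difference of -14.22 percentage points.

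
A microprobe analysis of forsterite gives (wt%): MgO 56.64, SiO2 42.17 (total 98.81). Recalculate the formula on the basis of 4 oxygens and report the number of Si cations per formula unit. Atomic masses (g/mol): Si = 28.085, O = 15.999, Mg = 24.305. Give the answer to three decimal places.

0.999 Si apfu

MgO (M=40.304): mol = 1.40532; Mg = 1.40532, O = 1.40532.
SiO2 (M=60.083): mol = 0.70186; Si = 0.70186, O = 1.40372.
ΣO = 2.80904; factor = 4/ΣO = 1.42397.
Si apfu = 0.70186 × 1.42397 = 0.999.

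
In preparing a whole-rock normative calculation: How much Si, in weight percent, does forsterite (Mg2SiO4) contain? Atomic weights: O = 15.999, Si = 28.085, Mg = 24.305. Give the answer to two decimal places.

Molar mass of Mg2SiO4: 2·24.305 + 1·28.085 + 4·15.999 = 140.691 g/mol.
Mass of Si per formula unit: 1 × 28.085 = 28.085 g.
Weight fraction Si = 28.085 / 140.691 = 0.1996.

19.96 weight percent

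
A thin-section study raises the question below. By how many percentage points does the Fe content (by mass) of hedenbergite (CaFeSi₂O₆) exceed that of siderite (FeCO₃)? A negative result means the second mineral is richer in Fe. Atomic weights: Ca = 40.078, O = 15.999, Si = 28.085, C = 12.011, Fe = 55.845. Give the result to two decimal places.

Fe in CaFeSi₂O₆: molar mass 248.087 g/mol; 1×55.845 = 55.845 g → 22.51 wt%.
Fe in FeCO₃: molar mass 115.853 g/mol; 1×55.845 = 55.845 g → 48.20 wt%.
Difference = 22.51 − 48.20 = -25.69 percentage points.

-25.69 percentage points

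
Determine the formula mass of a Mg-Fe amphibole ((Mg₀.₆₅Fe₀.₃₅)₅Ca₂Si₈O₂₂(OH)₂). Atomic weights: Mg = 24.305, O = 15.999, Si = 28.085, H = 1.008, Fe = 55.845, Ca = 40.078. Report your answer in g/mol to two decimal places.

867.55 g/mol

M = 3.25(24.305) + 1.75(55.845) + 2(40.078) + 8(28.085) + 24(15.999) + 2(1.008)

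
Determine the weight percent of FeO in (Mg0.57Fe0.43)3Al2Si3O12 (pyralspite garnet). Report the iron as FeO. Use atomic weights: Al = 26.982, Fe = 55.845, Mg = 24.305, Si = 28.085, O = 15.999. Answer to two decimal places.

M((Mg0.57Fe0.43)3Al2Si3O12) = 443.809 g/mol; M(FeO) = 71.844 g/mol.
Moles FeO per formula unit = 1.29 Fe ÷ 1 = 1.2900.
FeO fraction = (1.2900 × 71.844) / 443.809 = 92.679/443.809 = 0.2088.

20.88 wt%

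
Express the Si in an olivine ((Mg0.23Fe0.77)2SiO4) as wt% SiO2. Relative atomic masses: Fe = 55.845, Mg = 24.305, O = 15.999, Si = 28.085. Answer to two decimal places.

31.75 wt%

Molar mass of (Mg0.23Fe0.77)2SiO4 = 0.46·24.305 + 1.54·55.845 + 1·28.085 + 4·15.999 = 189.263 g/mol.
Each formula unit contains 1 Si, equivalent to 1/1 = 1.0000 mol SiO2.
M(SiO2) = 1×28.085 + 2×15.999 = 60.083 g/mol.
Mass of SiO2 per formula unit = 1.0000 × 60.083 = 60.083 g.
SiO2 wt% = 60.083 / 189.263 × 100 = 31.75%.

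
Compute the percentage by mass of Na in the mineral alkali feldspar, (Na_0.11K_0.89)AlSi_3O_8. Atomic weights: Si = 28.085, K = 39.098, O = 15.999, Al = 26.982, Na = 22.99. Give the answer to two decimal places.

0.91 wt%

Formula mass = 0.11×22.99 + 0.89×39.098 + 1×26.982 + 3×28.085 + 8×15.999 = 276.555 g/mol, of which 2.529 g is Na.
So Na makes up 2.529/276.555 = 0.0091 of the mass, i.e. 0.91%.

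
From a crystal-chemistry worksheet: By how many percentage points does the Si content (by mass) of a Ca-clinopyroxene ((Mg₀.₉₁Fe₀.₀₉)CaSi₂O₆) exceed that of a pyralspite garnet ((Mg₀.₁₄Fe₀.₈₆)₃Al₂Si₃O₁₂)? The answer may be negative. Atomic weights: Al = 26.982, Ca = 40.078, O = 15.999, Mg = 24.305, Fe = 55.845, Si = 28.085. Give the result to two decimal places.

M((Mg₀.₉₁Fe₀.₀₉)CaSi₂O₆) = 219.386 g/mol, so wt% Si = 56.170/219.386 × 100 = 25.60%.
M((Mg₀.₁₄Fe₀.₈₆)₃Al₂Si₃O₁₂) = 484.495 g/mol, so wt% Si = 84.255/484.495 × 100 = 17.39%.
25.60 − 17.39 = 8.21 pp.

8.21 percentage points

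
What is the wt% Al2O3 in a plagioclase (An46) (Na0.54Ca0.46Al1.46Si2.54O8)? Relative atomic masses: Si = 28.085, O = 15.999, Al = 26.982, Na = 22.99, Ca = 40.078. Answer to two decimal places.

M(Na0.54Ca0.46Al1.46Si2.54O8) = 269.572 g/mol; M(Al2O3) = 101.961 g/mol.
Moles Al2O3 per formula unit = 1.46 Al ÷ 2 = 0.7300.
Al2O3 fraction = (0.7300 × 101.961) / 269.572 = 74.432/269.572 = 0.2761.

27.61 wt%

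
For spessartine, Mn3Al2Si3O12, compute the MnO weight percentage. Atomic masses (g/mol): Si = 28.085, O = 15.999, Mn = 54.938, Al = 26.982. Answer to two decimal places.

Formula mass = 495.021 g/mol.
3 Mn → 3.0000 mol MnO per formula unit; M(MnO) = 70.937, so MnO mass = 212.811 g.
212.811/495.021 × 100 = 42.99 wt%.

42.99 wt%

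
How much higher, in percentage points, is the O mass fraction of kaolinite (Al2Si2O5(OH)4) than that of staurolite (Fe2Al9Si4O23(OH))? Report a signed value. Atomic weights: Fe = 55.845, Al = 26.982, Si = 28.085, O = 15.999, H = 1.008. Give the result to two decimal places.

First mineral: 143.991 g O in 258.157 g formula = 55.78 wt% O.
Second mineral: 383.976 g O in 851.852 g formula = 45.08 wt% O.
55.78% − 45.08% gives a difference of 10.70 percentage points.

10.70 percentage points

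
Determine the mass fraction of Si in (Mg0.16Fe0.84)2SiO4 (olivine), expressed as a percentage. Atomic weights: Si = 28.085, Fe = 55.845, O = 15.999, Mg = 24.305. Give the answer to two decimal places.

14.50 mass %

Formula mass = 0.32×24.305 + 1.68×55.845 + 1×28.085 + 4×15.999 = 193.678 g/mol, of which 28.085 g is Si.
So Si makes up 28.085/193.678 = 0.1450 of the mass, i.e. 14.50%.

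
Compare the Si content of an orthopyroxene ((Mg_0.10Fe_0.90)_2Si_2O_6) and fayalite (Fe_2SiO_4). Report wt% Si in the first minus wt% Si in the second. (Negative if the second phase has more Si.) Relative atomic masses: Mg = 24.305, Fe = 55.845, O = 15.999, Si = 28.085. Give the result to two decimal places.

M((Mg_0.10Fe_0.90)_2Si_2O_6) = 257.546 g/mol, so wt% Si = 56.170/257.546 × 100 = 21.81%.
M(Fe_2SiO_4) = 203.771 g/mol, so wt% Si = 28.085/203.771 × 100 = 13.78%.
21.81 − 13.78 = 8.03 pp.

8.03 percentage points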